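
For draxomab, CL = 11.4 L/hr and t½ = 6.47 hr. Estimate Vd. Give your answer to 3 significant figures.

k = ln 2 / t½ = ln 2 / 6.47 = 0.1071 hr⁻¹
V = CL / k = 11.4 / 0.1071 ≈ 106 L

106 L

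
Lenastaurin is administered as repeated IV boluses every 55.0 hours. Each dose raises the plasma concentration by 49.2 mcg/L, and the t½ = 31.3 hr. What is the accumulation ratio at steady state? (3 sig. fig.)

1.42

k = ln 2 / 31.3 = 0.02215 hr⁻¹
Fraction remaining after one interval: e^(−kτ) = e^(−0.02215 × 55.0) = 0.2958
R = 1 / (1 − 0.2958) = 1 / 0.7042 ≈ 1.42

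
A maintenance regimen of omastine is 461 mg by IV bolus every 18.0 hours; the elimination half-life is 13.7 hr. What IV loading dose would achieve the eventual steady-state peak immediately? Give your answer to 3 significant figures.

k = ln 2 / 13.7 = 0.05059 hr⁻¹
Accumulation ratio R = 1 / (1 − e^(−kτ)) = 1 / (1 − e^(−0.05059×18.0)) = 1 / (1 − 0.4022) = 1.673
Loading dose = maintenance dose × R = 461 × 1.673 ≈ 771 mg

771 mg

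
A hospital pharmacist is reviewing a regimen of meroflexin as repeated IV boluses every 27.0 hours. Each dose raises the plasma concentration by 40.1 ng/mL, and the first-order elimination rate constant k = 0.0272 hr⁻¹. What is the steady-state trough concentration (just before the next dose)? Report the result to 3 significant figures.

Fraction remaining after one interval: e^(−kτ) = e^(−0.02720 × 27.0) = 0.4798
R = 1 / (1 − 0.4798) = 1.922
Css,max = 40.1 × 1.922 = 77.08 ng/mL
Css,min = Css,max × e^(−kτ) = 77.08 × 0.4798 ≈ 37.0 ng/mL

37.0 ng/mL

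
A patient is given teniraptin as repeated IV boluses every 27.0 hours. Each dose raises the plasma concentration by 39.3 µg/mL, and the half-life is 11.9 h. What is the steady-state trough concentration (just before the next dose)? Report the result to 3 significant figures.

k = ln 2 / 11.9 = 0.05825 h⁻¹
Fraction remaining after one interval: e^(−kτ) = e^(−0.05825 × 27.0) = 0.2075
R = 1 / (1 − 0.2075) = 1.262
Css,max = 39.3 × 1.262 = 49.59 µg/mL
Css,min = Css,max × e^(−kτ) = 49.59 × 0.2075 ≈ 10.3 µg/mL

10.3 µg/mL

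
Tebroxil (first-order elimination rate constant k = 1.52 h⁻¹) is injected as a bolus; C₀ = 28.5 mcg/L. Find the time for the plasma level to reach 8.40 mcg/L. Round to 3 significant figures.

0.804 hours

C(t) = C₀ e^(−kt)  ⇒  t = ln(C₀/C) / k
t = ln(28.5/8.40) / 1.520 = 1.222 / 1.520 ≈ 0.804 hours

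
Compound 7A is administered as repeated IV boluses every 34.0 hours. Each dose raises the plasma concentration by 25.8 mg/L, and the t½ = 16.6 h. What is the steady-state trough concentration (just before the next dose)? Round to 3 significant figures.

k = ln 2 / 16.6 = 0.04176 h⁻¹
Fraction remaining after one interval: e^(−kτ) = e^(−0.04176 × 34.0) = 0.2418
R = 1 / (1 − 0.2418) = 1.319
Css,max = 25.8 × 1.319 = 34.03 mg/L
Css,min = Css,max × e^(−kτ) = 34.03 × 0.2418 ≈ 8.23 mg/L

8.23 mg/L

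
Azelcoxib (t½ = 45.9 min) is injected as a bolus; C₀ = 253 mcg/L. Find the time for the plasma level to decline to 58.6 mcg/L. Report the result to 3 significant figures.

96.9 minutes

k = ln 2 / 45.9 = 0.01510 min⁻¹
C(t) = C₀ e^(−kt)  ⇒  t = ln(C₀/C) / k
t = ln(253/58.6) / 0.01510 = 1.463 / 0.01510 ≈ 96.9 minutes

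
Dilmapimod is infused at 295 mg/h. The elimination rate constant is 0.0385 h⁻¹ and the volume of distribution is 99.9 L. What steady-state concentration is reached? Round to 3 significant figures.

CL = k · V = 0.0385 × 99.9 = 3.846 L/h
Css = rate / CL = 295 / 3.846 ≈ 76.7 mg/L

76.7 mg/L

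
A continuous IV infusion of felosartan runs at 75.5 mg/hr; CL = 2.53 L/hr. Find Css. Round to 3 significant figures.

29.8 mg/L

Css = infusion rate / CL = 75.5 / 2.53 ≈ 29.8 mg/L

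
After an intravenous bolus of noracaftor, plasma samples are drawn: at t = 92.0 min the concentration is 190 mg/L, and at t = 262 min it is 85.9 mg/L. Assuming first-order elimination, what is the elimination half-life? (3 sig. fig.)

148 minutes

k = ln(C₁/C₂) / (t₂ − t₁) = ln(190/85.9) / (262 − 92.0)
  = 0.7938 / 170.0 = 0.004670 min⁻¹
t½ = ln 2 / k = ln 2 / 0.004670 ≈ 148 minutes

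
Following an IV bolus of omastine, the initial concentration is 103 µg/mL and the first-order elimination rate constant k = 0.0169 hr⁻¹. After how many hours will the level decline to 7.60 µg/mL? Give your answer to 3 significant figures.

154 hours

C(t) = C₀ e^(−kt)  ⇒  t = ln(C₀/C) / k
t = ln(103/7.60) / 0.01690 = 2.607 / 0.01690 ≈ 154 hours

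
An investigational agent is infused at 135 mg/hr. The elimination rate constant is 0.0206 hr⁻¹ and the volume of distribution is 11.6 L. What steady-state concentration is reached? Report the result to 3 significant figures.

CL = k · V = 0.0206 × 11.6 = 0.2390 L/hr
Css = rate / CL = 135 / 0.2390 ≈ 565 µg/mL

565 µg/mL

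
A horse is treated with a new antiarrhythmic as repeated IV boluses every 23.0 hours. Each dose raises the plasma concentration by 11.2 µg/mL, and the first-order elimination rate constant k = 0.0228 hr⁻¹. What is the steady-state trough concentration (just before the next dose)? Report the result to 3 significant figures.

16.2 µg/mL

Fraction remaining after one interval: e^(−kτ) = e^(−0.02280 × 23.0) = 0.5919
R = 1 / (1 − 0.5919) = 2.450
Css,max = 11.2 × 2.450 = 27.44 µg/mL
Css,min = Css,max × e^(−kτ) = 27.44 × 0.5919 ≈ 16.2 µg/mL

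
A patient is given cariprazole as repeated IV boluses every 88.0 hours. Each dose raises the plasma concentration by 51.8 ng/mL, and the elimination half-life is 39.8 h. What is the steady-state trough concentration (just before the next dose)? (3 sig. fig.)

k = ln 2 / 39.8 = 0.01742 h⁻¹
Fraction remaining after one interval: e^(−kτ) = e^(−0.01742 × 88.0) = 0.2160
R = 1 / (1 − 0.2160) = 1.275
Css,max = 51.8 × 1.275 = 66.07 ng/mL
Css,min = Css,max × e^(−kτ) = 66.07 × 0.2160 ≈ 14.3 ng/mL

14.3 ng/mL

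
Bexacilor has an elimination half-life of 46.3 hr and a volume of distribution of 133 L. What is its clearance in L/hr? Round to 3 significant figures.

k = ln 2 / t½ = ln 2 / 46.3 = 0.01497 hr⁻¹
CL = k · V = 0.01497 × 133 ≈ 1.99 L/hr

1.99 L/hr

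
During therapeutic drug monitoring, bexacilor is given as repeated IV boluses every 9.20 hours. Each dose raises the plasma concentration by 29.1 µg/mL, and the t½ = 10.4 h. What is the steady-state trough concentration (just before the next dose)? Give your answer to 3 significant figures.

k = ln 2 / 10.4 = 0.06665 h⁻¹
Fraction remaining after one interval: e^(−kτ) = e^(−0.06665 × 9.20) = 0.5416
R = 1 / (1 − 0.5416) = 2.182
Css,max = 29.1 × 2.182 = 63.49 µg/mL
Css,min = Css,max × e^(−kτ) = 63.49 × 0.5416 ≈ 34.4 µg/mL

34.4 µg/mL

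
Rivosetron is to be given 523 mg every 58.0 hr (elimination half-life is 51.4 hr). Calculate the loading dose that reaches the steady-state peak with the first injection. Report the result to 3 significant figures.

k = ln 2 / 51.4 = 0.01349 hr⁻¹
Accumulation ratio R = 1 / (1 − e^(−kτ)) = 1 / (1 − e^(−0.01349×58.0)) = 1 / (1 − 0.4574) = 1.843
Loading dose = maintenance dose × R = 523 × 1.843 ≈ 964 mg

964 mg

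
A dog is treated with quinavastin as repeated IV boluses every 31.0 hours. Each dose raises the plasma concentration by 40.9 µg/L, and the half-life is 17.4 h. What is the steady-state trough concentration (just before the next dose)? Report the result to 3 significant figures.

16.8 µg/L

k = ln 2 / 17.4 = 0.03984 h⁻¹
Fraction remaining after one interval: e^(−kτ) = e^(−0.03984 × 31.0) = 0.2909
R = 1 / (1 − 0.2909) = 1.410
Css,max = 40.9 × 1.410 = 57.68 µg/L
Css,min = Css,max × e^(−kτ) = 57.68 × 0.2909 ≈ 16.8 µg/L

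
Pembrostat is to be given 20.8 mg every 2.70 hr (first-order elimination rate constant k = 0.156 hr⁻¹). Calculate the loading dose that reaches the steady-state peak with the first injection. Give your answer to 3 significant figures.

60.5 mg

Accumulation ratio R = 1 / (1 − e^(−kτ)) = 1 / (1 − e^(−0.1560×2.70)) = 1 / (1 − 0.6563) = 2.909
Loading dose = maintenance dose × R = 20.8 × 2.909 ≈ 60.5 mg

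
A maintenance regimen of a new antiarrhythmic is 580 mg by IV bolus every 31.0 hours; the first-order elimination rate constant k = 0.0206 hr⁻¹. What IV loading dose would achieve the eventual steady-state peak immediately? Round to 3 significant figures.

1230 mg

Accumulation ratio R = 1 / (1 − e^(−kτ)) = 1 / (1 − e^(−0.02060×31.0)) = 1 / (1 − 0.5280) = 2.119
Loading dose = maintenance dose × R = 580 × 2.119 ≈ 1230 mg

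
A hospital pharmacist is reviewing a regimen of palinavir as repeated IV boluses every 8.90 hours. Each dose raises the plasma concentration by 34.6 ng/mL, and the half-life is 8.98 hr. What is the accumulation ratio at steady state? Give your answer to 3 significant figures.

k = ln 2 / 8.98 = 0.07719 hr⁻¹
Fraction remaining after one interval: e^(−kτ) = e^(−0.07719 × 8.90) = 0.5031
R = 1 / (1 − 0.5031) = 1 / 0.4969 ≈ 2.01

2.01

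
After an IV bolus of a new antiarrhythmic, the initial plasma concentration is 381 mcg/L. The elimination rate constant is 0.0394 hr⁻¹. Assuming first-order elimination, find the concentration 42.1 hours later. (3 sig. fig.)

C(t) = C₀ e^(−kt) = 381 × e^(−0.03940 × 42.1) = 381 × e^(−1.659) = 381 × 0.1904 ≈ 72.5 mcg/L

72.5 mcg/L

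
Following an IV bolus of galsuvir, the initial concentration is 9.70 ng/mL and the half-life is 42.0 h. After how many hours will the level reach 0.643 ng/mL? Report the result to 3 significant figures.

164 hours

k = ln 2 / 42.0 = 0.01650 h⁻¹
C(t) = C₀ e^(−kt)  ⇒  t = ln(C₀/C) / k
t = ln(9.70/0.643) / 0.01650 = 2.714 / 0.01650 ≈ 164 hours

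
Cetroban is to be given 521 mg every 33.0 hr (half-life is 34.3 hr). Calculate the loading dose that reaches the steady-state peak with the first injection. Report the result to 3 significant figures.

1070 mg

k = ln 2 / 34.3 = 0.02021 hr⁻¹
Accumulation ratio R = 1 / (1 − e^(−kτ)) = 1 / (1 − e^(−0.02021×33.0)) = 1 / (1 − 0.5133) = 2.055
Loading dose = maintenance dose × R = 521 × 2.055 ≈ 1070 mg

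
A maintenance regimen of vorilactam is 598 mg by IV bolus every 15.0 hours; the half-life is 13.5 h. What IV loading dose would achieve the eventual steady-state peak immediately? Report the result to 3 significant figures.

1110 mg

k = ln 2 / 13.5 = 0.05134 h⁻¹
Accumulation ratio R = 1 / (1 − e^(−kτ)) = 1 / (1 − e^(−0.05134×15.0)) = 1 / (1 − 0.4629) = 1.862
Loading dose = maintenance dose × R = 598 × 1.862 ≈ 1110 mg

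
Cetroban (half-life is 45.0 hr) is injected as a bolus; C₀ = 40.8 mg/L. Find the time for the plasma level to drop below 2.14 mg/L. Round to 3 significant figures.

191 hours

k = ln 2 / 45.0 = 0.01540 hr⁻¹
C(t) = C₀ e^(−kt)  ⇒  t = ln(C₀/C) / k
t = ln(40.8/2.14) / 0.01540 = 2.948 / 0.01540 ≈ 191 hours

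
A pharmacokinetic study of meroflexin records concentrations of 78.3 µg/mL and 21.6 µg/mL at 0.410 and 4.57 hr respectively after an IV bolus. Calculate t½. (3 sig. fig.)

k = ln(C₁/C₂) / (t₂ − t₁) = ln(78.3/21.6) / (4.57 − 0.410)
  = 1.288 / 4.160 = 0.3096 hr⁻¹
t½ = ln 2 / k = ln 2 / 0.3096 ≈ 2.24 hours

2.24 hours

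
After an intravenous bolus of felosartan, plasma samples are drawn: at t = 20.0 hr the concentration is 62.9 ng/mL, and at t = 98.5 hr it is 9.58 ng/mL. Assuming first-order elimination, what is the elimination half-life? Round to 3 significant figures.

k = ln(C₁/C₂) / (t₂ − t₁) = ln(62.9/9.58) / (98.5 − 20.0)
  = 1.882 / 78.50 = 0.02397 hr⁻¹
t½ = ln 2 / k = ln 2 / 0.02397 ≈ 28.9 hours

28.9 hours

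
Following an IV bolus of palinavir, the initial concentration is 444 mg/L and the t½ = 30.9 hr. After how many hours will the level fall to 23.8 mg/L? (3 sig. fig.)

130 hours

k = ln 2 / 30.9 = 0.02243 hr⁻¹
C(t) = C₀ e^(−kt)  ⇒  t = ln(C₀/C) / k
t = ln(444/23.8) / 0.02243 = 2.926 / 0.02243 ≈ 130 hours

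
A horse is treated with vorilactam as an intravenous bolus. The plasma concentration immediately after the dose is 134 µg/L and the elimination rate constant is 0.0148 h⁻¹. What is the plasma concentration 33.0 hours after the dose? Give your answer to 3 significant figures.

C(t) = C₀ e^(−kt) = 134 × e^(−0.01480 × 33.0) = 134 × e^(−0.4884) = 134 × 0.6136 ≈ 82.2 µg/L

82.2 µg/L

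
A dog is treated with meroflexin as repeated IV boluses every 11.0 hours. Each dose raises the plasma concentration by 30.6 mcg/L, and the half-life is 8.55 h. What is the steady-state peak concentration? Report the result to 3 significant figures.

k = ln 2 / 8.55 = 0.08107 h⁻¹
Fraction remaining after one interval: e^(−kτ) = e^(−0.08107 × 11.0) = 0.4099
R = 1 / (1 − 0.4099) = 1.695
Css,max = 30.6 × 1.695 ≈ 51.9 mcg/L

51.9 mcg/L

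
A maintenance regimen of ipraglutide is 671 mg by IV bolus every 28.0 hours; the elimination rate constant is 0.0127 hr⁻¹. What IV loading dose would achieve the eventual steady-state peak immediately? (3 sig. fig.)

2240 mg

Accumulation ratio R = 1 / (1 − e^(−kτ)) = 1 / (1 − e^(−0.01270×28.0)) = 1 / (1 − 0.7008) = 3.342
Loading dose = maintenance dose × R = 671 × 3.342 ≈ 2240 mg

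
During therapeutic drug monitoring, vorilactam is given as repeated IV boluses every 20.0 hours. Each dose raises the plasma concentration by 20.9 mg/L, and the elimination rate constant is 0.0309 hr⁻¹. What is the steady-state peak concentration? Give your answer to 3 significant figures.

Fraction remaining after one interval: e^(−kτ) = e^(−0.03090 × 20.0) = 0.5390
R = 1 / (1 − 0.5390) = 2.169
Css,max = 20.9 × 2.169 ≈ 45.3 mg/L

45.3 mg/L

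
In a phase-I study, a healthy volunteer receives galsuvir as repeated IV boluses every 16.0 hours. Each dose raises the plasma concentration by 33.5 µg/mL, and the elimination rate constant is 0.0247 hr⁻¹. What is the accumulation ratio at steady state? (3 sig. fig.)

Fraction remaining after one interval: e^(−kτ) = e^(−0.02470 × 16.0) = 0.6735
R = 1 / (1 − 0.6735) = 1 / 0.3265 ≈ 3.06

3.06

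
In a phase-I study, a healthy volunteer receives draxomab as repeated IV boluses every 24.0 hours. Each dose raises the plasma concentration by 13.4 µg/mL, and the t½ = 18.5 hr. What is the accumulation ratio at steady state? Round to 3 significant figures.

1.69

k = ln 2 / 18.5 = 0.03747 hr⁻¹
Fraction remaining after one interval: e^(−kτ) = e^(−0.03747 × 24.0) = 0.4069
R = 1 / (1 − 0.4069) = 1 / 0.5931 ≈ 1.69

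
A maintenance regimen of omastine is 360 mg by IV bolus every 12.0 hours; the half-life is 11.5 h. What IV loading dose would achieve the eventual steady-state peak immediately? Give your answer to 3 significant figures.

k = ln 2 / 11.5 = 0.06027 h⁻¹
Accumulation ratio R = 1 / (1 − e^(−kτ)) = 1 / (1 − e^(−0.06027×12.0)) = 1 / (1 − 0.4852) = 1.942
Loading dose = maintenance dose × R = 360 × 1.942 ≈ 699 mg

699 mg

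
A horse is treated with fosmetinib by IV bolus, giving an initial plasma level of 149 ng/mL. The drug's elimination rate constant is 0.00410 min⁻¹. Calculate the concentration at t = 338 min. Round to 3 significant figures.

C(t) = C₀ e^(−kt) = 149 × e^(−0.004100 × 338) = 149 × e^(−1.386) = 149 × 0.2501 ≈ 37.3 ng/mL

37.3 ng/mL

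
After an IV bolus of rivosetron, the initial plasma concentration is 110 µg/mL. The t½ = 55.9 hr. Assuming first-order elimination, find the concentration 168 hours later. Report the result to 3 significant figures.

13.7 µg/mL

k = ln 2 / 55.9 = 0.01240 hr⁻¹
C(t) = C₀ e^(−kt) = 110 × e^(−0.01240 × 168) = 110 × e^(−2.083) = 110 × 0.1245 ≈ 13.7 µg/mL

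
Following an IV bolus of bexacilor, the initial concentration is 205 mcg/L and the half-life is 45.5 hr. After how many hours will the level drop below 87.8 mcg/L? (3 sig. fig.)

55.7 hours

k = ln 2 / 45.5 = 0.01523 hr⁻¹
C(t) = C₀ e^(−kt)  ⇒  t = ln(C₀/C) / k
t = ln(205/87.8) / 0.01523 = 0.8479 / 0.01523 ≈ 55.7 hours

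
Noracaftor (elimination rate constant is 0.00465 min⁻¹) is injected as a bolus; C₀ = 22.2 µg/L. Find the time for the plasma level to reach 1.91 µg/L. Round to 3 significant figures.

528 minutes

C(t) = C₀ e^(−kt)  ⇒  t = ln(C₀/C) / k
t = ln(22.2/1.91) / 0.004650 = 2.453 / 0.004650 ≈ 528 minutes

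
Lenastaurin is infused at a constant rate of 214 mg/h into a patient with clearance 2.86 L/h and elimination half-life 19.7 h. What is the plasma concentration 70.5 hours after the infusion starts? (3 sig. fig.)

68.6 mg/L

Css = rate / CL = 214 / 2.86 = 74.83 mg/L
k = ln 2 / 19.7 = 0.03519 h⁻¹
C(t) = Css (1 − e^(−kt)) = 74.83 × (1 − e^(−2.481)) = 74.83 × 0.9163 ≈ 68.6 mg/L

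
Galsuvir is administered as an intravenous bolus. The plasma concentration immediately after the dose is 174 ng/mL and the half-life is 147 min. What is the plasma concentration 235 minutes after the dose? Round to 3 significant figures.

k = ln 2 / 147 = 0.004715 min⁻¹
C(t) = C₀ e^(−kt) = 174 × e^(−0.004715 × 235) = 174 × e^(−1.108) = 174 × 0.3302 ≈ 57.5 ng/mL

57.5 ng/mL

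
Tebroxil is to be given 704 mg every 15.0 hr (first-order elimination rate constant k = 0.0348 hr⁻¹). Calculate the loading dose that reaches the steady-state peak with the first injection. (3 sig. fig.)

Accumulation ratio R = 1 / (1 − e^(−kτ)) = 1 / (1 − e^(−0.03480×15.0)) = 1 / (1 − 0.5933) = 2.459
Loading dose = maintenance dose × R = 704 × 2.459 ≈ 1730 mg

1730 mg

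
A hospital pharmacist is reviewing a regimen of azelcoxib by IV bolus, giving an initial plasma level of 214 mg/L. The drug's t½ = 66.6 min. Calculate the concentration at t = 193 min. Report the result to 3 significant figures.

28.7 mg/L

k = ln 2 / 66.6 = 0.01041 min⁻¹
193 min is 2.898 half-lives, so C = 214 × (1/2)^2.898 = 214 × 0.1342 ≈ 28.7 mg/L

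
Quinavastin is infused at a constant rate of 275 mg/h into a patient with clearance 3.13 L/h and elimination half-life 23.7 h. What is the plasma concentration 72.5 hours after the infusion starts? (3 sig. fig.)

Css = rate / CL = 275 / 3.13 = 87.86 mg/L
k = ln 2 / 23.7 = 0.02925 h⁻¹
C(t) = Css (1 − e^(−kt)) = 87.86 × (1 − e^(−2.120)) = 87.86 × 0.8800 ≈ 77.3 mg/L

77.3 mg/L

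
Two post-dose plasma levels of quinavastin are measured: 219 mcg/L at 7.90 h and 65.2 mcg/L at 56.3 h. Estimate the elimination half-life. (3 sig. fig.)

k = ln(C₁/C₂) / (t₂ − t₁) = ln(219/65.2) / (56.3 − 7.90)
  = 1.212 / 48.40 = 0.02503 h⁻¹
t½ = ln 2 / k = ln 2 / 0.02503 ≈ 27.7 hours

27.7 hours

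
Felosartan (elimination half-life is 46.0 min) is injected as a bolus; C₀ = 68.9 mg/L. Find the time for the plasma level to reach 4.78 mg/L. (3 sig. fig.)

177 minutes

k = ln 2 / 46.0 = 0.01507 min⁻¹
C(t) = C₀ e^(−kt)  ⇒  t = ln(C₀/C) / k
t = ln(68.9/4.78) / 0.01507 = 2.668 / 0.01507 ≈ 177 minutes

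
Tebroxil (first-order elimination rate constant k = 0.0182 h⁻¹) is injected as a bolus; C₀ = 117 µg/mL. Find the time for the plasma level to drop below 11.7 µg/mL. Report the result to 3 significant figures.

127 hours

C(t) = C₀ e^(−kt)  ⇒  t = ln(C₀/C) / k
t = ln(117/11.7) / 0.01820 = 2.303 / 0.01820 ≈ 127 hours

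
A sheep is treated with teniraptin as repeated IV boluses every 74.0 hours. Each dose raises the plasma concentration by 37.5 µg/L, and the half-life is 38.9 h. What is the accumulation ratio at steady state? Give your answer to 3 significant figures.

k = ln 2 / 38.9 = 0.01782 h⁻¹
Fraction remaining after one interval: e^(−kτ) = e^(−0.01782 × 74.0) = 0.2675
R = 1 / (1 − 0.2675) = 1 / 0.7325 ≈ 1.37

1.37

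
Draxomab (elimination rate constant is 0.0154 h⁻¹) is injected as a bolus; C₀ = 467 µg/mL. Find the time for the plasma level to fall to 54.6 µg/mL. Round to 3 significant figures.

139 hours

C(t) = C₀ e^(−kt)  ⇒  t = ln(C₀/C) / k
t = ln(467/54.6) / 0.01540 = 2.146 / 0.01540 ≈ 139 hours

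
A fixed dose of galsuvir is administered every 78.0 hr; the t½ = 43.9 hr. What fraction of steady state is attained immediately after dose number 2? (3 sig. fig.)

k = ln 2 / 43.9 = 0.01579 hr⁻¹
f_n = 1 − e^(−nkτ) = 1 − e^(−2 × 0.01579 × 78.0) = 1 − e^(−2.463) = 1 − 0.08517 ≈ 0.915

0.915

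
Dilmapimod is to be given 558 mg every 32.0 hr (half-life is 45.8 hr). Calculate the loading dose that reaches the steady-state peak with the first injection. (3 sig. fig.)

k = ln 2 / 45.8 = 0.01513 hr⁻¹
Accumulation ratio R = 1 / (1 − e^(−kτ)) = 1 / (1 − e^(−0.01513×32.0)) = 1 / (1 − 0.6161) = 2.605
Loading dose = maintenance dose × R = 558 × 2.605 ≈ 1450 mg

1450 mg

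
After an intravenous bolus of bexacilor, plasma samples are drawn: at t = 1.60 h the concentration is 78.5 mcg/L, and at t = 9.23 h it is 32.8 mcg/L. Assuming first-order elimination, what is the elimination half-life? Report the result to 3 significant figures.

k = ln(C₁/C₂) / (t₂ − t₁) = ln(78.5/32.8) / (9.23 − 1.60)
  = 0.8727 / 7.630 = 0.1144 h⁻¹
t½ = ln 2 / k = ln 2 / 0.1144 ≈ 6.06 hours

6.06 hours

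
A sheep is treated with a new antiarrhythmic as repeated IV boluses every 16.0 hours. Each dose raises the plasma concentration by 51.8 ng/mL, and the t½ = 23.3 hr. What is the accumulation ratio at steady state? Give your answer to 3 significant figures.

2.64

k = ln 2 / 23.3 = 0.02975 hr⁻¹
Fraction remaining after one interval: e^(−kτ) = e^(−0.02975 × 16.0) = 0.6213
R = 1 / (1 − 0.6213) = 1 / 0.3787 ≈ 2.64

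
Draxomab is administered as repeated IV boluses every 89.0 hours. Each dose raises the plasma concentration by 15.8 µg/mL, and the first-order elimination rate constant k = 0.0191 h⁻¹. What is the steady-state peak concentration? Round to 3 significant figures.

Fraction remaining after one interval: e^(−kτ) = e^(−0.01910 × 89.0) = 0.1827
R = 1 / (1 − 0.1827) = 1.224
Css,max = 15.8 × 1.224 ≈ 19.3 µg/mL

19.3 µg/mL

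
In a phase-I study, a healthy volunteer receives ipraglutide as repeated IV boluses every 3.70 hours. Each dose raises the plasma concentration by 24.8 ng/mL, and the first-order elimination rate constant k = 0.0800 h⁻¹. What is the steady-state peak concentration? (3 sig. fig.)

96.8 ng/mL

Fraction remaining after one interval: e^(−kτ) = e^(−0.08000 × 3.70) = 0.7438
R = 1 / (1 − 0.7438) = 3.903
Css,max = 24.8 × 3.903 ≈ 96.8 ng/mL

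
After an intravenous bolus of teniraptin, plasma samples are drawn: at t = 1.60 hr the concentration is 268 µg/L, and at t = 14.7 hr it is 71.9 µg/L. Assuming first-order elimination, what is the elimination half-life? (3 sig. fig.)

k = ln(C₁/C₂) / (t₂ − t₁) = ln(268/71.9) / (14.7 − 1.60)
  = 1.316 / 13.10 = 0.1004 hr⁻¹
t½ = ln 2 / k = ln 2 / 0.1004 ≈ 6.90 hours

6.90 hours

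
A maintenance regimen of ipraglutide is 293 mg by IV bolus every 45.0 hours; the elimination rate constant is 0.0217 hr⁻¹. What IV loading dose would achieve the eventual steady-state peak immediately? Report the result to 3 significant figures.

470 mg

Accumulation ratio R = 1 / (1 − e^(−kτ)) = 1 / (1 − e^(−0.02170×45.0)) = 1 / (1 − 0.3766) = 1.604
Loading dose = maintenance dose × R = 293 × 1.604 ≈ 470 mg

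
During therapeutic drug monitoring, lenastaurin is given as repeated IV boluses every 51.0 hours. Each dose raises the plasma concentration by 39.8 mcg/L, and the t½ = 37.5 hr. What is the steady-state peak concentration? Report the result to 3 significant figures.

65.2 mcg/L

k = ln 2 / 37.5 = 0.01848 hr⁻¹
Fraction remaining after one interval: e^(−kτ) = e^(−0.01848 × 51.0) = 0.3896
R = 1 / (1 − 0.3896) = 1.638
Css,max = 39.8 × 1.638 ≈ 65.2 mcg/L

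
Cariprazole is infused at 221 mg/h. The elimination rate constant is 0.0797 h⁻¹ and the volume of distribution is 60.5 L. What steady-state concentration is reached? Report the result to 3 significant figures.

45.8 µg/mL

CL = k · V = 0.0797 × 60.5 = 4.822 L/h
Css = rate / CL = 221 / 4.822 ≈ 45.8 µg/mL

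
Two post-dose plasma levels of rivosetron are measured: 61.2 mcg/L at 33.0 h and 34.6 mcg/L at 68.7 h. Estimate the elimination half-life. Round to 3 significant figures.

43.4 hours

k = ln(C₁/C₂) / (t₂ − t₁) = ln(61.2/34.6) / (68.7 − 33.0)
  = 0.5703 / 35.70 = 0.01597 h⁻¹
t½ = ln 2 / k = ln 2 / 0.01597 ≈ 43.4 hours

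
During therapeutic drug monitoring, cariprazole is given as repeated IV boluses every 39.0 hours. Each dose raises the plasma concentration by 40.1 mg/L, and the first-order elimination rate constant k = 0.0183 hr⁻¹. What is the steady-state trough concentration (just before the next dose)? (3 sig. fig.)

Fraction remaining after one interval: e^(−kτ) = e^(−0.01830 × 39.0) = 0.4898
R = 1 / (1 − 0.4898) = 1.960
Css,max = 40.1 × 1.960 = 78.60 mg/L
Css,min = Css,max × e^(−kτ) = 78.60 × 0.4898 ≈ 38.5 mg/L

38.5 mg/L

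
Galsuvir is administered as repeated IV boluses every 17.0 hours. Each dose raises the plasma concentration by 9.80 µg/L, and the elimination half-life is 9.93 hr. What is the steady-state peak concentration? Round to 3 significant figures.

14.1 µg/L

k = ln 2 / 9.93 = 0.06980 hr⁻¹
Fraction remaining after one interval: e^(−kτ) = e^(−0.06980 × 17.0) = 0.3052
R = 1 / (1 − 0.3052) = 1.439
Css,max = 9.80 × 1.439 ≈ 14.1 µg/L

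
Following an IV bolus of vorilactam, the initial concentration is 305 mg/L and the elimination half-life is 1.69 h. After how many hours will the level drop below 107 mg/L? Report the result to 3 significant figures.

2.55 hours

k = ln 2 / 1.69 = 0.4101 h⁻¹
C(t) = C₀ e^(−kt)  ⇒  t = ln(C₀/C) / k
t = ln(305/107) / 0.4101 = 1.047 / 0.4101 ≈ 2.55 hours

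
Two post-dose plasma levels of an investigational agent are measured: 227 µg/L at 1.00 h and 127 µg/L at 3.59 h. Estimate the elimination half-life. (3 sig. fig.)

k = ln(C₁/C₂) / (t₂ − t₁) = ln(227/127) / (3.59 − 1.00)
  = 0.5808 / 2.590 = 0.2242 h⁻¹
t½ = ln 2 / k = ln 2 / 0.2242 ≈ 3.09 hours

3.09 hours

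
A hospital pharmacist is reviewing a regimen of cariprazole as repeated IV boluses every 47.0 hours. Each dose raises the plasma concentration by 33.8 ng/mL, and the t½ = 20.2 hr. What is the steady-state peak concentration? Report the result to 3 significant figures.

42.2 ng/mL

k = ln 2 / 20.2 = 0.03431 hr⁻¹
Fraction remaining after one interval: e^(−kτ) = e^(−0.03431 × 47.0) = 0.1993
R = 1 / (1 − 0.1993) = 1.249
Css,max = 33.8 × 1.249 ≈ 42.2 ng/mL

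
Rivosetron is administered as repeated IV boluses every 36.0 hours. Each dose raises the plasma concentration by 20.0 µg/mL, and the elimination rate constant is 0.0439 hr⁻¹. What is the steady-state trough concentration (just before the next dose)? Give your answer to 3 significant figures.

5.19 µg/mL

Fraction remaining after one interval: e^(−kτ) = e^(−0.04390 × 36.0) = 0.2059
R = 1 / (1 − 0.2059) = 1.259
Css,max = 20.0 × 1.259 = 25.19 µg/mL
Css,min = Css,max × e^(−kτ) = 25.19 × 0.2059 ≈ 5.19 µg/mL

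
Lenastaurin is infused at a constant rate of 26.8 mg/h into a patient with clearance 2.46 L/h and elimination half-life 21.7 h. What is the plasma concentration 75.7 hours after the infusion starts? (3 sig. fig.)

Css = rate / CL = 26.8 / 2.46 = 10.89 mg/L
k = ln 2 / 21.7 = 0.03194 h⁻¹
C(t) = Css (1 − e^(−kt)) = 10.89 × (1 − e^(−2.418)) = 10.89 × 0.9109 ≈ 9.92 mg/L

9.92 mg/L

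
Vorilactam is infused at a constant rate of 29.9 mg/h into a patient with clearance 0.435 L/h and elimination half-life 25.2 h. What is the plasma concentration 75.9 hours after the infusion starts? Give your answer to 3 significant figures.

60.2 µg/mL

Css = rate / CL = 29.9 / 0.435 = 68.74 µg/mL
k = ln 2 / 25.2 = 0.02751 h⁻¹
C(t) = Css (1 − e^(−kt)) = 68.74 × (1 − e^(−2.088)) = 68.74 × 0.8760 ≈ 60.2 µg/mL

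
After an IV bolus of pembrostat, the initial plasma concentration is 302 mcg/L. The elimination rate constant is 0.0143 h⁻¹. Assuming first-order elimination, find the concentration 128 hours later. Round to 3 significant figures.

C(t) = C₀ e^(−kt) = 302 × e^(−0.01430 × 128) = 302 × e^(−1.830) = 302 × 0.1603 ≈ 48.4 mcg/L

48.4 mcg/L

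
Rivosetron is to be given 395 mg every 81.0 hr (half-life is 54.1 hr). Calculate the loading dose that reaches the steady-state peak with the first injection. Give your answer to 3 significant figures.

k = ln 2 / 54.1 = 0.01281 hr⁻¹
Accumulation ratio R = 1 / (1 − e^(−kτ)) = 1 / (1 − e^(−0.01281×81.0)) = 1 / (1 − 0.3542) = 1.549
Loading dose = maintenance dose × R = 395 × 1.549 ≈ 612 mg

612 mg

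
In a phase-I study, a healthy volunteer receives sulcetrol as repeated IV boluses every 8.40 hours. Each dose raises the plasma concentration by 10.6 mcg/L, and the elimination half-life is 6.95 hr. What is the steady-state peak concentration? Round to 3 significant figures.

18.7 mcg/L

k = ln 2 / 6.95 = 0.09973 hr⁻¹
Fraction remaining after one interval: e^(−kτ) = e^(−0.09973 × 8.40) = 0.4327
R = 1 / (1 − 0.4327) = 1.763
Css,max = 10.6 × 1.763 ≈ 18.7 mcg/L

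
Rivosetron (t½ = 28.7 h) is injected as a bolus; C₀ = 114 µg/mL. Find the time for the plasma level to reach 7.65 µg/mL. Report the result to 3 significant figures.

112 hours

k = ln 2 / 28.7 = 0.02415 h⁻¹
C(t) = C₀ e^(−kt)  ⇒  t = ln(C₀/C) / k
t = ln(114/7.65) / 0.02415 = 2.701 / 0.02415 ≈ 112 hours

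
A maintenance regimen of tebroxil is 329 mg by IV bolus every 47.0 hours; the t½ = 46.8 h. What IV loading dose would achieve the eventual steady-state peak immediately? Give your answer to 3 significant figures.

k = ln 2 / 46.8 = 0.01481 h⁻¹
Accumulation ratio R = 1 / (1 − e^(−kτ)) = 1 / (1 − e^(−0.01481×47.0)) = 1 / (1 − 0.4985) = 1.994
Loading dose = maintenance dose × R = 329 × 1.994 ≈ 656 mg

656 mg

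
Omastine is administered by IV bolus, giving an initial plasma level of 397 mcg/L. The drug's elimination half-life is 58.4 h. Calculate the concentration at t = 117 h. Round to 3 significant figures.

99.0 mcg/L

k = ln 2 / 58.4 = 0.01187 h⁻¹
117 h is 2.003 half-lives, so C = 397 × (1/2)^2.003 = 397 × 0.2494 ≈ 99.0 mcg/L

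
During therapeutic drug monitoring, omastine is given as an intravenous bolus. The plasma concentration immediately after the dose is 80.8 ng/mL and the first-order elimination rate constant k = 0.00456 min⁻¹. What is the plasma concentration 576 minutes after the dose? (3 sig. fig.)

5.84 ng/mL

C(t) = C₀ e^(−kt) = 80.8 × e^(−0.004560 × 576) = 80.8 × e^(−2.627) = 80.8 × 0.07233 ≈ 5.84 ng/mL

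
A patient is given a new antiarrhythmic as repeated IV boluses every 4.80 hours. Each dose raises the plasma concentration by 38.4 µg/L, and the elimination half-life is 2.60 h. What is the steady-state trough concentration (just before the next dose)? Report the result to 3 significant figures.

14.8 µg/L

k = ln 2 / 2.60 = 0.2666 h⁻¹
Fraction remaining after one interval: e^(−kτ) = e^(−0.2666 × 4.80) = 0.2781
R = 1 / (1 − 0.2781) = 1.385
Css,max = 38.4 × 1.385 = 53.20 µg/L
Css,min = Css,max × e^(−kτ) = 53.20 × 0.2781 ≈ 14.8 µg/L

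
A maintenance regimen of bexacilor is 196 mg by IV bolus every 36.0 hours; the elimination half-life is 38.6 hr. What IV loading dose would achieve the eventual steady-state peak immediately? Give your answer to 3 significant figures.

k = ln 2 / 38.6 = 0.01796 hr⁻¹
Accumulation ratio R = 1 / (1 − e^(−kτ)) = 1 / (1 − e^(−0.01796×36.0)) = 1 / (1 − 0.5239) = 2.100
Loading dose = maintenance dose × R = 196 × 2.100 ≈ 412 mg

412 mg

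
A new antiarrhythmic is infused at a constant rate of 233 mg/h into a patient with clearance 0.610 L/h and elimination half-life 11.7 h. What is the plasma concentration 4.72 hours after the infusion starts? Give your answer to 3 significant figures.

Css = rate / CL = 233 / 0.610 = 382.0 mg/L
k = ln 2 / 11.7 = 0.05924 h⁻¹
C(t) = Css (1 − e^(−kt)) = 382.0 × (1 − e^(−0.2796)) = 382.0 × 0.2439 ≈ 93.2 mg/L

93.2 mg/L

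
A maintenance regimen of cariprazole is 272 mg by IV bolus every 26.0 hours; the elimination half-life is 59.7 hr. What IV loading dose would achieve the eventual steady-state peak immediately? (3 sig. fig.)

k = ln 2 / 59.7 = 0.01161 hr⁻¹
Accumulation ratio R = 1 / (1 − e^(−kτ)) = 1 / (1 − e^(−0.01161×26.0)) = 1 / (1 − 0.7394) = 3.838
Loading dose = maintenance dose × R = 272 × 3.838 ≈ 1040 mg

1040 mg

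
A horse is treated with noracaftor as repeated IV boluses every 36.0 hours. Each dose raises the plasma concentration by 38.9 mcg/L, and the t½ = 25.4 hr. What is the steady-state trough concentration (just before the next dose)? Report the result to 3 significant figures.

k = ln 2 / 25.4 = 0.02729 hr⁻¹
Fraction remaining after one interval: e^(−kτ) = e^(−0.02729 × 36.0) = 0.3744
R = 1 / (1 − 0.3744) = 1.598
Css,max = 38.9 × 1.598 = 62.18 mcg/L
Css,min = Css,max × e^(−kτ) = 62.18 × 0.3744 ≈ 23.3 mcg/L

23.3 mcg/L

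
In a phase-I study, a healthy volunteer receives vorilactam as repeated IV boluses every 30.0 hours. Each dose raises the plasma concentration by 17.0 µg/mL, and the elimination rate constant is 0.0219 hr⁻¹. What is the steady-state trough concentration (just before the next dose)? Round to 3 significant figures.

18.3 µg/mL

Fraction remaining after one interval: e^(−kτ) = e^(−0.02190 × 30.0) = 0.5184
R = 1 / (1 − 0.5184) = 2.076
Css,max = 17.0 × 2.076 = 35.30 µg/mL
Css,min = Css,max × e^(−kτ) = 35.30 × 0.5184 ≈ 18.3 µg/mL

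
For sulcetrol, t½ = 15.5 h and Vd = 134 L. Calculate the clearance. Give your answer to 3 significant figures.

k = ln 2 / t½ = ln 2 / 15.5 = 0.04472 h⁻¹
CL = k · V = 0.04472 × 134 ≈ 5.99 L/h

5.99 L/h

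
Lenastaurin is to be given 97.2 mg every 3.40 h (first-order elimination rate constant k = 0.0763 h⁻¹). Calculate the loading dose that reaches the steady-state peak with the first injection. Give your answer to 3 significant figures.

Accumulation ratio R = 1 / (1 − e^(−kτ)) = 1 / (1 − e^(−0.07630×3.40)) = 1 / (1 − 0.7715) = 4.376
Loading dose = maintenance dose × R = 97.2 × 4.376 ≈ 425 mg

425 mg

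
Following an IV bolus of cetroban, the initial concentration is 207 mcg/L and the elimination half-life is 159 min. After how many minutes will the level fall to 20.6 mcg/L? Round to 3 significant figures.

k = ln 2 / 159 = 0.004359 min⁻¹
C(t) = C₀ e^(−kt)  ⇒  t = ln(C₀/C) / k
t = ln(207/20.6) / 0.004359 = 2.307 / 0.004359 ≈ 529 minutes

529 minutes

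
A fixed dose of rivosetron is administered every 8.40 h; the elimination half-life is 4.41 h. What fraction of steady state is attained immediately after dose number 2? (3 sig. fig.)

0.929

k = ln 2 / 4.41 = 0.1572 h⁻¹
f_n = 1 − e^(−nkτ) = 1 − e^(−2 × 0.1572 × 8.40) = 1 − e^(−2.641) = 1 − 0.07132 ≈ 0.929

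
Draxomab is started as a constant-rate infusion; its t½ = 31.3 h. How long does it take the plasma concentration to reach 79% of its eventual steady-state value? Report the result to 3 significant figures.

70.5 hours

k = ln 2 / 31.3 = 0.02215 h⁻¹
f = 1 − e^(−kt)  ⇒  t = −ln(1 − f) / k
t = −ln(1 − 0.79) / 0.02215 = 1.561 / 0.02215 ≈ 70.5 hours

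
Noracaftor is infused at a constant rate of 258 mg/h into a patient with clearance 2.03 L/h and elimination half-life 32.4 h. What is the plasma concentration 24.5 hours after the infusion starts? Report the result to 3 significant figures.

51.8 µg/mL

Css = rate / CL = 258 / 2.03 = 127.1 µg/mL
k = ln 2 / 32.4 = 0.02139 h⁻¹
C(t) = Css (1 − e^(−kt)) = 127.1 × (1 − e^(−0.5241)) = 127.1 × 0.4079 ≈ 51.8 µg/mL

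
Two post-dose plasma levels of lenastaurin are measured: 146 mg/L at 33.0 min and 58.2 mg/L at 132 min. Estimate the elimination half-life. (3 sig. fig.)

k = ln(C₁/C₂) / (t₂ − t₁) = ln(146/58.2) / (132 − 33.0)
  = 0.9197 / 99.00 = 0.009290 min⁻¹
t½ = ln 2 / k = ln 2 / 0.009290 ≈ 74.6 minutes

74.6 minutes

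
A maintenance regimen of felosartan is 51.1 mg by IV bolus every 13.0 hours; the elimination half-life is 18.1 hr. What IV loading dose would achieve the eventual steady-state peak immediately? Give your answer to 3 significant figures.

130 mg

k = ln 2 / 18.1 = 0.03830 hr⁻¹
Accumulation ratio R = 1 / (1 − e^(−kτ)) = 1 / (1 − e^(−0.03830×13.0)) = 1 / (1 − 0.6078) = 2.550
Loading dose = maintenance dose × R = 51.1 × 2.550 ≈ 130 mg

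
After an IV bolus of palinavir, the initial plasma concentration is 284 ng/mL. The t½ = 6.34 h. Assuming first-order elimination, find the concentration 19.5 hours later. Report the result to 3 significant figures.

33.7 ng/mL

k = ln 2 / 6.34 = 0.1093 h⁻¹
C(t) = C₀ e^(−kt) = 284 × e^(−0.1093 × 19.5) = 284 × e^(−2.132) = 284 × 0.1186 ≈ 33.7 ng/mL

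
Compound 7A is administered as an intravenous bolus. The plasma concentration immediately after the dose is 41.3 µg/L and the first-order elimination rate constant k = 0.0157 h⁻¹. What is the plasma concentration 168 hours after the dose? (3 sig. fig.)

C(t) = C₀ e^(−kt) = 41.3 × e^(−0.01570 × 168) = 41.3 × e^(−2.638) = 41.3 × 0.07153 ≈ 2.95 µg/L

2.95 µg/L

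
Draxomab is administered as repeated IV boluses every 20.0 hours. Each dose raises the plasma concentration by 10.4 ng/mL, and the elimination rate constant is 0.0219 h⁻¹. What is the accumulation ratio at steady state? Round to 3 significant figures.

2.82

Fraction remaining after one interval: e^(−kτ) = e^(−0.02190 × 20.0) = 0.6453
R = 1 / (1 − 0.6453) = 1 / 0.3547 ≈ 2.82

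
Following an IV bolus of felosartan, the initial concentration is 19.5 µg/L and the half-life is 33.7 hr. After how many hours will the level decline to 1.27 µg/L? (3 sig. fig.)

133 hours

k = ln 2 / 33.7 = 0.02057 hr⁻¹
C(t) = C₀ e^(−kt)  ⇒  t = ln(C₀/C) / k
t = ln(19.5/1.27) / 0.02057 = 2.731 / 0.02057 ≈ 133 hours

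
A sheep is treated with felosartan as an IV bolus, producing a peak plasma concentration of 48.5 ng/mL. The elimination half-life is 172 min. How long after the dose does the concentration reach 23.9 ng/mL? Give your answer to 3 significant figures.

176 minutes

k = ln 2 / 172 = 0.004030 min⁻¹
C(t) = C₀ e^(−kt)  ⇒  t = ln(C₀/C) / k
t = ln(48.5/23.9) / 0.004030 = 0.7077 / 0.004030 ≈ 176 minutes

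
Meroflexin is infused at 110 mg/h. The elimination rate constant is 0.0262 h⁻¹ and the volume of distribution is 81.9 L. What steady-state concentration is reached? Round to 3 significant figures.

51.3 mg/L

CL = k · V = 0.0262 × 81.9 = 2.146 L/h
Css = rate / CL = 110 / 2.146 ≈ 51.3 mg/L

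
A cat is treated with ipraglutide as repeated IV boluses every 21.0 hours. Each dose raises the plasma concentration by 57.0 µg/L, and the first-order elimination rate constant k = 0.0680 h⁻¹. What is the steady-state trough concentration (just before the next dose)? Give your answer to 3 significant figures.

18.0 µg/L

Fraction remaining after one interval: e^(−kτ) = e^(−0.06800 × 21.0) = 0.2398
R = 1 / (1 − 0.2398) = 1.315
Css,max = 57.0 × 1.315 = 74.98 µg/L
Css,min = Css,max × e^(−kτ) = 74.98 × 0.2398 ≈ 18.0 µg/L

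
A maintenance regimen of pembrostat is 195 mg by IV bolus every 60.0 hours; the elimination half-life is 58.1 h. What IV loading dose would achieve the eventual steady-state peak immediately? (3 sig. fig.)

381 mg

k = ln 2 / 58.1 = 0.01193 h⁻¹
Accumulation ratio R = 1 / (1 − e^(−kτ)) = 1 / (1 − e^(−0.01193×60.0)) = 1 / (1 − 0.4888) = 1.956
Loading dose = maintenance dose × R = 195 × 1.956 ≈ 381 mg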